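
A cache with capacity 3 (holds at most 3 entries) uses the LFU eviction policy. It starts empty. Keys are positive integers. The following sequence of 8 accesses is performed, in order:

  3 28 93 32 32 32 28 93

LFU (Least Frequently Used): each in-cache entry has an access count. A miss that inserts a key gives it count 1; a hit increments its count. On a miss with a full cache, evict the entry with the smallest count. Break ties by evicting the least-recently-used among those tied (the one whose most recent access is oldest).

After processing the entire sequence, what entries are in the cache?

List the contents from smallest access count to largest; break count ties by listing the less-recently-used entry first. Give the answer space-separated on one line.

Answer: 28 93 32

Derivation:
LFU simulation (capacity=3):
  1. access 3: MISS. Cache: [3(c=1)]
  2. access 28: MISS. Cache: [3(c=1) 28(c=1)]
  3. access 93: MISS. Cache: [3(c=1) 28(c=1) 93(c=1)]
  4. access 32: MISS, evict 3(c=1). Cache: [28(c=1) 93(c=1) 32(c=1)]
  5. access 32: HIT, count now 2. Cache: [28(c=1) 93(c=1) 32(c=2)]
  6. access 32: HIT, count now 3. Cache: [28(c=1) 93(c=1) 32(c=3)]
  7. access 28: HIT, count now 2. Cache: [93(c=1) 28(c=2) 32(c=3)]
  8. access 93: HIT, count now 2. Cache: [28(c=2) 93(c=2) 32(c=3)]
Total: 4 hits, 4 misses, 1 evictions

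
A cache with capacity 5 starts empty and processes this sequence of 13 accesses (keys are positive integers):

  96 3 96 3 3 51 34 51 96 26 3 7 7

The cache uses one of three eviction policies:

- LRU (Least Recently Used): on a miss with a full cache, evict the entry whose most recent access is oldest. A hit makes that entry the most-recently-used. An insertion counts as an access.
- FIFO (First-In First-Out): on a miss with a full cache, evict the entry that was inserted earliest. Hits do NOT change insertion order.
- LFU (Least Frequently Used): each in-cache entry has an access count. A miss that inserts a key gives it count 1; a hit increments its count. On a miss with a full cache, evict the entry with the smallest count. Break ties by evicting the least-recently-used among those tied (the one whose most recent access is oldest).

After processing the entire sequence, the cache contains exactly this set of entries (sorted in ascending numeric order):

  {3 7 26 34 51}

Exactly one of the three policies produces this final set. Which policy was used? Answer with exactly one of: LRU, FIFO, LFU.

Simulating under each policy and comparing final sets:
  LRU: final set = {3 7 26 51 96} -> differs
  FIFO: final set = {3 7 26 34 51} -> MATCHES target
  LFU: final set = {3 7 26 51 96} -> differs
Only FIFO produces the target set.

Answer: FIFO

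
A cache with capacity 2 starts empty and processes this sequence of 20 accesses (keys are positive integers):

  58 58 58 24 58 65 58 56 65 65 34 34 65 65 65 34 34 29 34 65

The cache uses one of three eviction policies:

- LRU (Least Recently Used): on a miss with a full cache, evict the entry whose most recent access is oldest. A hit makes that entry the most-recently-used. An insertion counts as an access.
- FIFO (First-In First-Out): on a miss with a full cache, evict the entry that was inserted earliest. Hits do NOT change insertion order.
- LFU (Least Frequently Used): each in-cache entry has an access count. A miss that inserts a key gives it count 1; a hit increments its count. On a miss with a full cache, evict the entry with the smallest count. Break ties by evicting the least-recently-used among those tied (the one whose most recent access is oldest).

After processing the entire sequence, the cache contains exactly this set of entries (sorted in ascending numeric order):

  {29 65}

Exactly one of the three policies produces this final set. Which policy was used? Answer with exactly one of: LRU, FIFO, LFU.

Answer: FIFO

Derivation:
Simulating under each policy and comparing final sets:
  LRU: final set = {34 65} -> differs
  FIFO: final set = {29 65} -> MATCHES target
  LFU: final set = {58 65} -> differs
Only FIFO produces the target set.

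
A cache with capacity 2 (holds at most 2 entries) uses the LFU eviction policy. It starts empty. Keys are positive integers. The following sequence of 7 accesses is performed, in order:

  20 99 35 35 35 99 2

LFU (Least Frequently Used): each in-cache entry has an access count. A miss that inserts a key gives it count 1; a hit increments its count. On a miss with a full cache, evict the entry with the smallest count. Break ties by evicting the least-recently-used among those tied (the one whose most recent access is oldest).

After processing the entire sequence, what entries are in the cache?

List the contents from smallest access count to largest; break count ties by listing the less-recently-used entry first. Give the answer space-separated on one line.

LFU simulation (capacity=2):
  1. access 20: MISS. Cache: [20(c=1)]
  2. access 99: MISS. Cache: [20(c=1) 99(c=1)]
  3. access 35: MISS, evict 20(c=1). Cache: [99(c=1) 35(c=1)]
  4. access 35: HIT, count now 2. Cache: [99(c=1) 35(c=2)]
  5. access 35: HIT, count now 3. Cache: [99(c=1) 35(c=3)]
  6. access 99: HIT, count now 2. Cache: [99(c=2) 35(c=3)]
  7. access 2: MISS, evict 99(c=2). Cache: [2(c=1) 35(c=3)]
Total: 3 hits, 4 misses, 2 evictions

Answer: 2 35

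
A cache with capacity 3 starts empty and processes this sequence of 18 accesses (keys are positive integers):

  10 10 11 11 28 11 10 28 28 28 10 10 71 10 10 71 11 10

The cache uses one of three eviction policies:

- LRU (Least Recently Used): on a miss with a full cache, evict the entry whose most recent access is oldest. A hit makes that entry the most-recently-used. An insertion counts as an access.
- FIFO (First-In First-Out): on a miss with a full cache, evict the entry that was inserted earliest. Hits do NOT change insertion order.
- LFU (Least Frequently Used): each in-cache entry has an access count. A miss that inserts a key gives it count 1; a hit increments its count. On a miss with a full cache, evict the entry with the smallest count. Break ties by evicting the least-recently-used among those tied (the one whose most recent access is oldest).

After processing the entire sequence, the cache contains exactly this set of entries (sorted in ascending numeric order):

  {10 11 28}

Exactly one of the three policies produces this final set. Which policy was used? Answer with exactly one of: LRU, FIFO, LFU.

Answer: LFU

Derivation:
Simulating under each policy and comparing final sets:
  LRU: final set = {10 11 71} -> differs
  FIFO: final set = {10 11 71} -> differs
  LFU: final set = {10 11 28} -> MATCHES target
Only LFU produces the target set.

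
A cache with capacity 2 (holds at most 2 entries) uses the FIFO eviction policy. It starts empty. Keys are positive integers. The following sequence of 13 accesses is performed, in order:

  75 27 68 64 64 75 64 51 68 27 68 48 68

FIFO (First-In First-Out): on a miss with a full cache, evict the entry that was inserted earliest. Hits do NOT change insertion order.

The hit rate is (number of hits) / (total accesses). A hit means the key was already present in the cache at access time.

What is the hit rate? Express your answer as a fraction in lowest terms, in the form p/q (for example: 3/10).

FIFO simulation (capacity=2):
  1. access 75: MISS. Cache (old->new): [75]
  2. access 27: MISS. Cache (old->new): [75 27]
  3. access 68: MISS, evict 75. Cache (old->new): [27 68]
  4. access 64: MISS, evict 27. Cache (old->new): [68 64]
  5. access 64: HIT. Cache (old->new): [68 64]
  6. access 75: MISS, evict 68. Cache (old->new): [64 75]
  7. access 64: HIT. Cache (old->new): [64 75]
  8. access 51: MISS, evict 64. Cache (old->new): [75 51]
  9. access 68: MISS, evict 75. Cache (old->new): [51 68]
  10. access 27: MISS, evict 51. Cache (old->new): [68 27]
  11. access 68: HIT. Cache (old->new): [68 27]
  12. access 48: MISS, evict 68. Cache (old->new): [27 48]
  13. access 68: MISS, evict 27. Cache (old->new): [48 68]
Total: 3 hits, 10 misses, 8 evictions

Hit rate = 3/13

Answer: 3/13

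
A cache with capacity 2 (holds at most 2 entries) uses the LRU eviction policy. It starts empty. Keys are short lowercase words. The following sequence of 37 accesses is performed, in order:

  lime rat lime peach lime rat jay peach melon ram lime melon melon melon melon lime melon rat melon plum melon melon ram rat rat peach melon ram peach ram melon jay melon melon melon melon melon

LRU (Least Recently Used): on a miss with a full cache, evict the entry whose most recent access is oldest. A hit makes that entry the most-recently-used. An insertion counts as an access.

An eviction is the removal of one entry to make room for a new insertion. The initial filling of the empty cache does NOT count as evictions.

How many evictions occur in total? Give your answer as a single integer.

LRU simulation (capacity=2):
  1. access lime: MISS. Cache (LRU->MRU): [lime]
  2. access rat: MISS. Cache (LRU->MRU): [lime rat]
  3. access lime: HIT. Cache (LRU->MRU): [rat lime]
  4. access peach: MISS, evict rat. Cache (LRU->MRU): [lime peach]
  5. access lime: HIT. Cache (LRU->MRU): [peach lime]
  6. access rat: MISS, evict peach. Cache (LRU->MRU): [lime rat]
  7. access jay: MISS, evict lime. Cache (LRU->MRU): [rat jay]
  8. access peach: MISS, evict rat. Cache (LRU->MRU): [jay peach]
  9. access melon: MISS, evict jay. Cache (LRU->MRU): [peach melon]
  10. access ram: MISS, evict peach. Cache (LRU->MRU): [melon ram]
  11. access lime: MISS, evict melon. Cache (LRU->MRU): [ram lime]
  12. access melon: MISS, evict ram. Cache (LRU->MRU): [lime melon]
  13. access melon: HIT. Cache (LRU->MRU): [lime melon]
  14. access melon: HIT. Cache (LRU->MRU): [lime melon]
  15. access melon: HIT. Cache (LRU->MRU): [lime melon]
  16. access lime: HIT. Cache (LRU->MRU): [melon lime]
  17. access melon: HIT. Cache (LRU->MRU): [lime melon]
  18. access rat: MISS, evict lime. Cache (LRU->MRU): [melon rat]
  19. access melon: HIT. Cache (LRU->MRU): [rat melon]
  20. access plum: MISS, evict rat. Cache (LRU->MRU): [melon plum]
  21. access melon: HIT. Cache (LRU->MRU): [plum melon]
  22. access melon: HIT. Cache (LRU->MRU): [plum melon]
  23. access ram: MISS, evict plum. Cache (LRU->MRU): [melon ram]
  24. access rat: MISS, evict melon. Cache (LRU->MRU): [ram rat]
  25. access rat: HIT. Cache (LRU->MRU): [ram rat]
  26. access peach: MISS, evict ram. Cache (LRU->MRU): [rat peach]
  27. access melon: MISS, evict rat. Cache (LRU->MRU): [peach melon]
  28. access ram: MISS, evict peach. Cache (LRU->MRU): [melon ram]
  29. access peach: MISS, evict melon. Cache (LRU->MRU): [ram peach]
  30. access ram: HIT. Cache (LRU->MRU): [peach ram]
  31. access melon: MISS, evict peach. Cache (LRU->MRU): [ram melon]
  32. access jay: MISS, evict ram. Cache (LRU->MRU): [melon jay]
  33. access melon: HIT. Cache (LRU->MRU): [jay melon]
  34. access melon: HIT. Cache (LRU->MRU): [jay melon]
  35. access melon: HIT. Cache (LRU->MRU): [jay melon]
  36. access melon: HIT. Cache (LRU->MRU): [jay melon]
  37. access melon: HIT. Cache (LRU->MRU): [jay melon]
Total: 17 hits, 20 misses, 18 evictions

Answer: 18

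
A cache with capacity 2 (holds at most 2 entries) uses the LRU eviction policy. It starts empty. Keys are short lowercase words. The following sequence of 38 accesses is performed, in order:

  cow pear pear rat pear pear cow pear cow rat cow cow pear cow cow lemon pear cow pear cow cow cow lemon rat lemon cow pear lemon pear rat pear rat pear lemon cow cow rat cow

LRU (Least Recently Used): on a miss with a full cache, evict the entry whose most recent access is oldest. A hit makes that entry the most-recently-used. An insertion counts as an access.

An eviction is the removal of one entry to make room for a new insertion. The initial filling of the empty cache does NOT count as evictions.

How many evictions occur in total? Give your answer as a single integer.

LRU simulation (capacity=2):
  1. access cow: MISS. Cache (LRU->MRU): [cow]
  2. access pear: MISS. Cache (LRU->MRU): [cow pear]
  3. access pear: HIT. Cache (LRU->MRU): [cow pear]
  4. access rat: MISS, evict cow. Cache (LRU->MRU): [pear rat]
  5. access pear: HIT. Cache (LRU->MRU): [rat pear]
  6. access pear: HIT. Cache (LRU->MRU): [rat pear]
  7. access cow: MISS, evict rat. Cache (LRU->MRU): [pear cow]
  8. access pear: HIT. Cache (LRU->MRU): [cow pear]
  9. access cow: HIT. Cache (LRU->MRU): [pear cow]
  10. access rat: MISS, evict pear. Cache (LRU->MRU): [cow rat]
  11. access cow: HIT. Cache (LRU->MRU): [rat cow]
  12. access cow: HIT. Cache (LRU->MRU): [rat cow]
  13. access pear: MISS, evict rat. Cache (LRU->MRU): [cow pear]
  14. access cow: HIT. Cache (LRU->MRU): [pear cow]
  15. access cow: HIT. Cache (LRU->MRU): [pear cow]
  16. access lemon: MISS, evict pear. Cache (LRU->MRU): [cow lemon]
  17. access pear: MISS, evict cow. Cache (LRU->MRU): [lemon pear]
  18. access cow: MISS, evict lemon. Cache (LRU->MRU): [pear cow]
  19. access pear: HIT. Cache (LRU->MRU): [cow pear]
  20. access cow: HIT. Cache (LRU->MRU): [pear cow]
  21. access cow: HIT. Cache (LRU->MRU): [pear cow]
  22. access cow: HIT. Cache (LRU->MRU): [pear cow]
  23. access lemon: MISS, evict pear. Cache (LRU->MRU): [cow lemon]
  24. access rat: MISS, evict cow. Cache (LRU->MRU): [lemon rat]
  25. access lemon: HIT. Cache (LRU->MRU): [rat lemon]
  26. access cow: MISS, evict rat. Cache (LRU->MRU): [lemon cow]
  27. access pear: MISS, evict lemon. Cache (LRU->MRU): [cow pear]
  28. access lemon: MISS, evict cow. Cache (LRU->MRU): [pear lemon]
  29. access pear: HIT. Cache (LRU->MRU): [lemon pear]
  30. access rat: MISS, evict lemon. Cache (LRU->MRU): [pear rat]
  31. access pear: HIT. Cache (LRU->MRU): [rat pear]
  32. access rat: HIT. Cache (LRU->MRU): [pear rat]
  33. access pear: HIT. Cache (LRU->MRU): [rat pear]
  34. access lemon: MISS, evict rat. Cache (LRU->MRU): [pear lemon]
  35. access cow: MISS, evict pear. Cache (LRU->MRU): [lemon cow]
  36. access cow: HIT. Cache (LRU->MRU): [lemon cow]
  37. access rat: MISS, evict lemon. Cache (LRU->MRU): [cow rat]
  38. access cow: HIT. Cache (LRU->MRU): [rat cow]
Total: 20 hits, 18 misses, 16 evictions

Answer: 16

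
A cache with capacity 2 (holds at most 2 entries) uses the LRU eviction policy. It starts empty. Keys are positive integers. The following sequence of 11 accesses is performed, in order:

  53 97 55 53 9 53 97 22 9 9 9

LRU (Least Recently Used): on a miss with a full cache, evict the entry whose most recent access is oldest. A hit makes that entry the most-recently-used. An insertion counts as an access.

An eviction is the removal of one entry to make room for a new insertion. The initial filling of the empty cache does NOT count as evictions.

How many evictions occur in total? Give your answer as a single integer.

Answer: 6

Derivation:
LRU simulation (capacity=2):
  1. access 53: MISS. Cache (LRU->MRU): [53]
  2. access 97: MISS. Cache (LRU->MRU): [53 97]
  3. access 55: MISS, evict 53. Cache (LRU->MRU): [97 55]
  4. access 53: MISS, evict 97. Cache (LRU->MRU): [55 53]
  5. access 9: MISS, evict 55. Cache (LRU->MRU): [53 9]
  6. access 53: HIT. Cache (LRU->MRU): [9 53]
  7. access 97: MISS, evict 9. Cache (LRU->MRU): [53 97]
  8. access 22: MISS, evict 53. Cache (LRU->MRU): [97 22]
  9. access 9: MISS, evict 97. Cache (LRU->MRU): [22 9]
  10. access 9: HIT. Cache (LRU->MRU): [22 9]
  11. access 9: HIT. Cache (LRU->MRU): [22 9]
Total: 3 hits, 8 misses, 6 evictions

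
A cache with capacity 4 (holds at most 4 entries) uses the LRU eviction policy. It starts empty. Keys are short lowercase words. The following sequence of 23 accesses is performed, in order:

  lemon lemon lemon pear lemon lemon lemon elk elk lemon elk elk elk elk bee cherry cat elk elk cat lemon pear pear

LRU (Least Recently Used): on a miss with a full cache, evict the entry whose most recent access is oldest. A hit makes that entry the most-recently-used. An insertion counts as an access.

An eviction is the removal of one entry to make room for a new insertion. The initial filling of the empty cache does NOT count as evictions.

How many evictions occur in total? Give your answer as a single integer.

Answer: 4

Derivation:
LRU simulation (capacity=4):
  1. access lemon: MISS. Cache (LRU->MRU): [lemon]
  2. access lemon: HIT. Cache (LRU->MRU): [lemon]
  3. access lemon: HIT. Cache (LRU->MRU): [lemon]
  4. access pear: MISS. Cache (LRU->MRU): [lemon pear]
  5. access lemon: HIT. Cache (LRU->MRU): [pear lemon]
  6. access lemon: HIT. Cache (LRU->MRU): [pear lemon]
  7. access lemon: HIT. Cache (LRU->MRU): [pear lemon]
  8. access elk: MISS. Cache (LRU->MRU): [pear lemon elk]
  9. access elk: HIT. Cache (LRU->MRU): [pear lemon elk]
  10. access lemon: HIT. Cache (LRU->MRU): [pear elk lemon]
  11. access elk: HIT. Cache (LRU->MRU): [pear lemon elk]
  12. access elk: HIT. Cache (LRU->MRU): [pear lemon elk]
  13. access elk: HIT. Cache (LRU->MRU): [pear lemon elk]
  14. access elk: HIT. Cache (LRU->MRU): [pear lemon elk]
  15. access bee: MISS. Cache (LRU->MRU): [pear lemon elk bee]
  16. access cherry: MISS, evict pear. Cache (LRU->MRU): [lemon elk bee cherry]
  17. access cat: MISS, evict lemon. Cache (LRU->MRU): [elk bee cherry cat]
  18. access elk: HIT. Cache (LRU->MRU): [bee cherry cat elk]
  19. access elk: HIT. Cache (LRU->MRU): [bee cherry cat elk]
  20. access cat: HIT. Cache (LRU->MRU): [bee cherry elk cat]
  21. access lemon: MISS, evict bee. Cache (LRU->MRU): [cherry elk cat lemon]
  22. access pear: MISS, evict cherry. Cache (LRU->MRU): [elk cat lemon pear]
  23. access pear: HIT. Cache (LRU->MRU): [elk cat lemon pear]
Total: 15 hits, 8 misses, 4 evictions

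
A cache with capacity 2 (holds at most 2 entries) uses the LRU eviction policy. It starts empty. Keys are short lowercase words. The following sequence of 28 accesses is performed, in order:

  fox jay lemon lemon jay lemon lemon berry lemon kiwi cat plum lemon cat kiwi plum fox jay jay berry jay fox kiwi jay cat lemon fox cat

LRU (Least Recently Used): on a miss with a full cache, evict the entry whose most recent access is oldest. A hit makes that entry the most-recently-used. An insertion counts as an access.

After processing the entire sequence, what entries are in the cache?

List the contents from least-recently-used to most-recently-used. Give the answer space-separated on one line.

Answer: fox cat

Derivation:
LRU simulation (capacity=2):
  1. access fox: MISS. Cache (LRU->MRU): [fox]
  2. access jay: MISS. Cache (LRU->MRU): [fox jay]
  3. access lemon: MISS, evict fox. Cache (LRU->MRU): [jay lemon]
  4. access lemon: HIT. Cache (LRU->MRU): [jay lemon]
  5. access jay: HIT. Cache (LRU->MRU): [lemon jay]
  6. access lemon: HIT. Cache (LRU->MRU): [jay lemon]
  7. access lemon: HIT. Cache (LRU->MRU): [jay lemon]
  8. access berry: MISS, evict jay. Cache (LRU->MRU): [lemon berry]
  9. access lemon: HIT. Cache (LRU->MRU): [berry lemon]
  10. access kiwi: MISS, evict berry. Cache (LRU->MRU): [lemon kiwi]
  11. access cat: MISS, evict lemon. Cache (LRU->MRU): [kiwi cat]
  12. access plum: MISS, evict kiwi. Cache (LRU->MRU): [cat plum]
  13. access lemon: MISS, evict cat. Cache (LRU->MRU): [plum lemon]
  14. access cat: MISS, evict plum. Cache (LRU->MRU): [lemon cat]
  15. access kiwi: MISS, evict lemon. Cache (LRU->MRU): [cat kiwi]
  16. access plum: MISS, evict cat. Cache (LRU->MRU): [kiwi plum]
  17. access fox: MISS, evict kiwi. Cache (LRU->MRU): [plum fox]
  18. access jay: MISS, evict plum. Cache (LRU->MRU): [fox jay]
  19. access jay: HIT. Cache (LRU->MRU): [fox jay]
  20. access berry: MISS, evict fox. Cache (LRU->MRU): [jay berry]
  21. access jay: HIT. Cache (LRU->MRU): [berry jay]
  22. access fox: MISS, evict berry. Cache (LRU->MRU): [jay fox]
  23. access kiwi: MISS, evict jay. Cache (LRU->MRU): [fox kiwi]
  24. access jay: MISS, evict fox. Cache (LRU->MRU): [kiwi jay]
  25. access cat: MISS, evict kiwi. Cache (LRU->MRU): [jay cat]
  26. access lemon: MISS, evict jay. Cache (LRU->MRU): [cat lemon]
  27. access fox: MISS, evict cat. Cache (LRU->MRU): [lemon fox]
  28. access cat: MISS, evict lemon. Cache (LRU->MRU): [fox cat]
Total: 7 hits, 21 misses, 19 evictions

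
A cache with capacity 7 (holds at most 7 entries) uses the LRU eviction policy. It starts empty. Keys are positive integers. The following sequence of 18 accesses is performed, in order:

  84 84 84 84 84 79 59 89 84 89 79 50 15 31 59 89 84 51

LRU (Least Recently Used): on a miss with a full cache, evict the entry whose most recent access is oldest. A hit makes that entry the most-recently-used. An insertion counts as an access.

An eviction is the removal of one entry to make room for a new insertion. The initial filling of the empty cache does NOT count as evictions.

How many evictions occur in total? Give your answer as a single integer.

Answer: 1

Derivation:
LRU simulation (capacity=7):
  1. access 84: MISS. Cache (LRU->MRU): [84]
  2. access 84: HIT. Cache (LRU->MRU): [84]
  3. access 84: HIT. Cache (LRU->MRU): [84]
  4. access 84: HIT. Cache (LRU->MRU): [84]
  5. access 84: HIT. Cache (LRU->MRU): [84]
  6. access 79: MISS. Cache (LRU->MRU): [84 79]
  7. access 59: MISS. Cache (LRU->MRU): [84 79 59]
  8. access 89: MISS. Cache (LRU->MRU): [84 79 59 89]
  9. access 84: HIT. Cache (LRU->MRU): [79 59 89 84]
  10. access 89: HIT. Cache (LRU->MRU): [79 59 84 89]
  11. access 79: HIT. Cache (LRU->MRU): [59 84 89 79]
  12. access 50: MISS. Cache (LRU->MRU): [59 84 89 79 50]
  13. access 15: MISS. Cache (LRU->MRU): [59 84 89 79 50 15]
  14. access 31: MISS. Cache (LRU->MRU): [59 84 89 79 50 15 31]
  15. access 59: HIT. Cache (LRU->MRU): [84 89 79 50 15 31 59]
  16. access 89: HIT. Cache (LRU->MRU): [84 79 50 15 31 59 89]
  17. access 84: HIT. Cache (LRU->MRU): [79 50 15 31 59 89 84]
  18. access 51: MISS, evict 79. Cache (LRU->MRU): [50 15 31 59 89 84 51]
Total: 10 hits, 8 misses, 1 evictions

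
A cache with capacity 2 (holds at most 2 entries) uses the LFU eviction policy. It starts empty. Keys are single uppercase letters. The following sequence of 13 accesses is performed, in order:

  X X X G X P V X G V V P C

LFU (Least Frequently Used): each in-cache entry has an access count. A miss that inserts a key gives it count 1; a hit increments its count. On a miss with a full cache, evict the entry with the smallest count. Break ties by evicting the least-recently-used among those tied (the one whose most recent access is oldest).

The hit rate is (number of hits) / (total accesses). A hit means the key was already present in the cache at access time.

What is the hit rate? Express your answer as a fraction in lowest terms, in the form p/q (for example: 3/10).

Answer: 5/13

Derivation:
LFU simulation (capacity=2):
  1. access X: MISS. Cache: [X(c=1)]
  2. access X: HIT, count now 2. Cache: [X(c=2)]
  3. access X: HIT, count now 3. Cache: [X(c=3)]
  4. access G: MISS. Cache: [G(c=1) X(c=3)]
  5. access X: HIT, count now 4. Cache: [G(c=1) X(c=4)]
  6. access P: MISS, evict G(c=1). Cache: [P(c=1) X(c=4)]
  7. access V: MISS, evict P(c=1). Cache: [V(c=1) X(c=4)]
  8. access X: HIT, count now 5. Cache: [V(c=1) X(c=5)]
  9. access G: MISS, evict V(c=1). Cache: [G(c=1) X(c=5)]
  10. access V: MISS, evict G(c=1). Cache: [V(c=1) X(c=5)]
  11. access V: HIT, count now 2. Cache: [V(c=2) X(c=5)]
  12. access P: MISS, evict V(c=2). Cache: [P(c=1) X(c=5)]
  13. access C: MISS, evict P(c=1). Cache: [C(c=1) X(c=5)]
Total: 5 hits, 8 misses, 6 evictions

Hit rate = 5/13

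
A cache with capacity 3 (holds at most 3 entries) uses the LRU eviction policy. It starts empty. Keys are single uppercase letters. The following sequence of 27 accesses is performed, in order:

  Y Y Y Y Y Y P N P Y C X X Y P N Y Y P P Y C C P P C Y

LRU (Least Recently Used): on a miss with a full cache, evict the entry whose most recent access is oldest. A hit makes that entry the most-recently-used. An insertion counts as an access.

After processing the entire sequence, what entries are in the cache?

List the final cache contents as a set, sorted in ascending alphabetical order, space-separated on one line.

LRU simulation (capacity=3):
  1. access Y: MISS. Cache (LRU->MRU): [Y]
  2. access Y: HIT. Cache (LRU->MRU): [Y]
  3. access Y: HIT. Cache (LRU->MRU): [Y]
  4. access Y: HIT. Cache (LRU->MRU): [Y]
  5. access Y: HIT. Cache (LRU->MRU): [Y]
  6. access Y: HIT. Cache (LRU->MRU): [Y]
  7. access P: MISS. Cache (LRU->MRU): [Y P]
  8. access N: MISS. Cache (LRU->MRU): [Y P N]
  9. access P: HIT. Cache (LRU->MRU): [Y N P]
  10. access Y: HIT. Cache (LRU->MRU): [N P Y]
  11. access C: MISS, evict N. Cache (LRU->MRU): [P Y C]
  12. access X: MISS, evict P. Cache (LRU->MRU): [Y C X]
  13. access X: HIT. Cache (LRU->MRU): [Y C X]
  14. access Y: HIT. Cache (LRU->MRU): [C X Y]
  15. access P: MISS, evict C. Cache (LRU->MRU): [X Y P]
  16. access N: MISS, evict X. Cache (LRU->MRU): [Y P N]
  17. access Y: HIT. Cache (LRU->MRU): [P N Y]
  18. access Y: HIT. Cache (LRU->MRU): [P N Y]
  19. access P: HIT. Cache (LRU->MRU): [N Y P]
  20. access P: HIT. Cache (LRU->MRU): [N Y P]
  21. access Y: HIT. Cache (LRU->MRU): [N P Y]
  22. access C: MISS, evict N. Cache (LRU->MRU): [P Y C]
  23. access C: HIT. Cache (LRU->MRU): [P Y C]
  24. access P: HIT. Cache (LRU->MRU): [Y C P]
  25. access P: HIT. Cache (LRU->MRU): [Y C P]
  26. access C: HIT. Cache (LRU->MRU): [Y P C]
  27. access Y: HIT. Cache (LRU->MRU): [P C Y]
Total: 19 hits, 8 misses, 5 evictions

Answer: C P Y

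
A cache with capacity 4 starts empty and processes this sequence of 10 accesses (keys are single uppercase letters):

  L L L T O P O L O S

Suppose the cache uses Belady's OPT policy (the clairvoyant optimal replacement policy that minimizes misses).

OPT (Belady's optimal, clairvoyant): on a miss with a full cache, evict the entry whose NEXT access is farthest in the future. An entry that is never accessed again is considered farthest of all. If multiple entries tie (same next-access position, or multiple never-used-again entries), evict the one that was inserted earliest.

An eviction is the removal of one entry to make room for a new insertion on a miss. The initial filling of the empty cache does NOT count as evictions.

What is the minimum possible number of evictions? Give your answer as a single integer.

OPT (Belady) simulation (capacity=4):
  1. access L: MISS. Cache: [L]
  2. access L: HIT. Next use of L: step 3. Cache: [L]
  3. access L: HIT. Next use of L: step 8. Cache: [L]
  4. access T: MISS. Cache: [L T]
  5. access O: MISS. Cache: [L T O]
  6. access P: MISS. Cache: [L T O P]
  7. access O: HIT. Next use of O: step 9. Cache: [L T O P]
  8. access L: HIT. Next use of L: never. Cache: [L T O P]
  9. access O: HIT. Next use of O: never. Cache: [L T O P]
  10. access S: MISS, evict L (next use: never). Cache: [T O P S]
Total: 5 hits, 5 misses, 1 evictions

Answer: 1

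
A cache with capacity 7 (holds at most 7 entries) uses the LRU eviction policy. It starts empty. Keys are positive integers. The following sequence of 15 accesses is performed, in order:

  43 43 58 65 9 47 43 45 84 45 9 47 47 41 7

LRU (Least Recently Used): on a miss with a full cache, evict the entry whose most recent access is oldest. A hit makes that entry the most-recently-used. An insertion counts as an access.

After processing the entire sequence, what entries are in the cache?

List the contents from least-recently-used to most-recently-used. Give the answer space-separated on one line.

LRU simulation (capacity=7):
  1. access 43: MISS. Cache (LRU->MRU): [43]
  2. access 43: HIT. Cache (LRU->MRU): [43]
  3. access 58: MISS. Cache (LRU->MRU): [43 58]
  4. access 65: MISS. Cache (LRU->MRU): [43 58 65]
  5. access 9: MISS. Cache (LRU->MRU): [43 58 65 9]
  6. access 47: MISS. Cache (LRU->MRU): [43 58 65 9 47]
  7. access 43: HIT. Cache (LRU->MRU): [58 65 9 47 43]
  8. access 45: MISS. Cache (LRU->MRU): [58 65 9 47 43 45]
  9. access 84: MISS. Cache (LRU->MRU): [58 65 9 47 43 45 84]
  10. access 45: HIT. Cache (LRU->MRU): [58 65 9 47 43 84 45]
  11. access 9: HIT. Cache (LRU->MRU): [58 65 47 43 84 45 9]
  12. access 47: HIT. Cache (LRU->MRU): [58 65 43 84 45 9 47]
  13. access 47: HIT. Cache (LRU->MRU): [58 65 43 84 45 9 47]
  14. access 41: MISS, evict 58. Cache (LRU->MRU): [65 43 84 45 9 47 41]
  15. access 7: MISS, evict 65. Cache (LRU->MRU): [43 84 45 9 47 41 7]
Total: 6 hits, 9 misses, 2 evictions

Answer: 43 84 45 9 47 41 7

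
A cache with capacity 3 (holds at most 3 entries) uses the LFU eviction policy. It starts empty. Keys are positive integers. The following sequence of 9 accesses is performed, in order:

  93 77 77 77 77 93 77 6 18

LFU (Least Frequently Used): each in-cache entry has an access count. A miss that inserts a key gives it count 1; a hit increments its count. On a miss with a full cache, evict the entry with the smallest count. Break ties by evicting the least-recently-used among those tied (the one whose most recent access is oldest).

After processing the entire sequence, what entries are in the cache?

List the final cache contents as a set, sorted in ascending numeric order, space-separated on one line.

Answer: 18 77 93

Derivation:
LFU simulation (capacity=3):
  1. access 93: MISS. Cache: [93(c=1)]
  2. access 77: MISS. Cache: [93(c=1) 77(c=1)]
  3. access 77: HIT, count now 2. Cache: [93(c=1) 77(c=2)]
  4. access 77: HIT, count now 3. Cache: [93(c=1) 77(c=3)]
  5. access 77: HIT, count now 4. Cache: [93(c=1) 77(c=4)]
  6. access 93: HIT, count now 2. Cache: [93(c=2) 77(c=4)]
  7. access 77: HIT, count now 5. Cache: [93(c=2) 77(c=5)]
  8. access 6: MISS. Cache: [6(c=1) 93(c=2) 77(c=5)]
  9. access 18: MISS, evict 6(c=1). Cache: [18(c=1) 93(c=2) 77(c=5)]
Total: 5 hits, 4 misses, 1 evictions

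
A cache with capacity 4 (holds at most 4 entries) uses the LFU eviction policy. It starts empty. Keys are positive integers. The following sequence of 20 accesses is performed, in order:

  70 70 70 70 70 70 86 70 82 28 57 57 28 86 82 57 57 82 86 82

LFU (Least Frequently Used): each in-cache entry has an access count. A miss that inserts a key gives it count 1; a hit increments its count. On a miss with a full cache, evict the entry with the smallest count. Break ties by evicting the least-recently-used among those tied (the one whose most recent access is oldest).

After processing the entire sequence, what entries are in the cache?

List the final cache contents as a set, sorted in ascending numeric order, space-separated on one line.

Answer: 57 70 82 86

Derivation:
LFU simulation (capacity=4):
  1. access 70: MISS. Cache: [70(c=1)]
  2. access 70: HIT, count now 2. Cache: [70(c=2)]
  3. access 70: HIT, count now 3. Cache: [70(c=3)]
  4. access 70: HIT, count now 4. Cache: [70(c=4)]
  5. access 70: HIT, count now 5. Cache: [70(c=5)]
  6. access 70: HIT, count now 6. Cache: [70(c=6)]
  7. access 86: MISS. Cache: [86(c=1) 70(c=6)]
  8. access 70: HIT, count now 7. Cache: [86(c=1) 70(c=7)]
  9. access 82: MISS. Cache: [86(c=1) 82(c=1) 70(c=7)]
  10. access 28: MISS. Cache: [86(c=1) 82(c=1) 28(c=1) 70(c=7)]
  11. access 57: MISS, evict 86(c=1). Cache: [82(c=1) 28(c=1) 57(c=1) 70(c=7)]
  12. access 57: HIT, count now 2. Cache: [82(c=1) 28(c=1) 57(c=2) 70(c=7)]
  13. access 28: HIT, count now 2. Cache: [82(c=1) 57(c=2) 28(c=2) 70(c=7)]
  14. access 86: MISS, evict 82(c=1). Cache: [86(c=1) 57(c=2) 28(c=2) 70(c=7)]
  15. access 82: MISS, evict 86(c=1). Cache: [82(c=1) 57(c=2) 28(c=2) 70(c=7)]
  16. access 57: HIT, count now 3. Cache: [82(c=1) 28(c=2) 57(c=3) 70(c=7)]
  17. access 57: HIT, count now 4. Cache: [82(c=1) 28(c=2) 57(c=4) 70(c=7)]
  18. access 82: HIT, count now 2. Cache: [28(c=2) 82(c=2) 57(c=4) 70(c=7)]
  19. access 86: MISS, evict 28(c=2). Cache: [86(c=1) 82(c=2) 57(c=4) 70(c=7)]
  20. access 82: HIT, count now 3. Cache: [86(c=1) 82(c=3) 57(c=4) 70(c=7)]
Total: 12 hits, 8 misses, 4 evictions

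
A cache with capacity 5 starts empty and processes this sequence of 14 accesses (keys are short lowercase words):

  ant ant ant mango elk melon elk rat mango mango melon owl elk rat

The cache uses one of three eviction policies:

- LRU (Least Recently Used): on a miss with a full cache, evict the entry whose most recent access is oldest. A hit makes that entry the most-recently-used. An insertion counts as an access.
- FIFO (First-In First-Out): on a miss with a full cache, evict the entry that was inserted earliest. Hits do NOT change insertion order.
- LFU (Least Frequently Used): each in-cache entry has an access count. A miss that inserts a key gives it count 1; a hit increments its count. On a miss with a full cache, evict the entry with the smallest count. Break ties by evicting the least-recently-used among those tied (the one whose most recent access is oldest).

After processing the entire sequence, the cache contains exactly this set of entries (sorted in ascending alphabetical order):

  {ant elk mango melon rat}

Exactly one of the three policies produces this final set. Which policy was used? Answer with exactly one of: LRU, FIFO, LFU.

Simulating under each policy and comparing final sets:
  LRU: final set = {elk mango melon owl rat} -> differs
  FIFO: final set = {elk mango melon owl rat} -> differs
  LFU: final set = {ant elk mango melon rat} -> MATCHES target
Only LFU produces the target set.

Answer: LFU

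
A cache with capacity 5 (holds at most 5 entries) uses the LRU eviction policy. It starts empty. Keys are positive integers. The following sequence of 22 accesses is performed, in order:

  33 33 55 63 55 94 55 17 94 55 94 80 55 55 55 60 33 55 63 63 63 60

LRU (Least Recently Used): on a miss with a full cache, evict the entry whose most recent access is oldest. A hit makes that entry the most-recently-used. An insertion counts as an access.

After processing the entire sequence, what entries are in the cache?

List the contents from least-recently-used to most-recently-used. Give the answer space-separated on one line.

LRU simulation (capacity=5):
  1. access 33: MISS. Cache (LRU->MRU): [33]
  2. access 33: HIT. Cache (LRU->MRU): [33]
  3. access 55: MISS. Cache (LRU->MRU): [33 55]
  4. access 63: MISS. Cache (LRU->MRU): [33 55 63]
  5. access 55: HIT. Cache (LRU->MRU): [33 63 55]
  6. access 94: MISS. Cache (LRU->MRU): [33 63 55 94]
  7. access 55: HIT. Cache (LRU->MRU): [33 63 94 55]
  8. access 17: MISS. Cache (LRU->MRU): [33 63 94 55 17]
  9. access 94: HIT. Cache (LRU->MRU): [33 63 55 17 94]
  10. access 55: HIT. Cache (LRU->MRU): [33 63 17 94 55]
  11. access 94: HIT. Cache (LRU->MRU): [33 63 17 55 94]
  12. access 80: MISS, evict 33. Cache (LRU->MRU): [63 17 55 94 80]
  13. access 55: HIT. Cache (LRU->MRU): [63 17 94 80 55]
  14. access 55: HIT. Cache (LRU->MRU): [63 17 94 80 55]
  15. access 55: HIT. Cache (LRU->MRU): [63 17 94 80 55]
  16. access 60: MISS, evict 63. Cache (LRU->MRU): [17 94 80 55 60]
  17. access 33: MISS, evict 17. Cache (LRU->MRU): [94 80 55 60 33]
  18. access 55: HIT. Cache (LRU->MRU): [94 80 60 33 55]
  19. access 63: MISS, evict 94. Cache (LRU->MRU): [80 60 33 55 63]
  20. access 63: HIT. Cache (LRU->MRU): [80 60 33 55 63]
  21. access 63: HIT. Cache (LRU->MRU): [80 60 33 55 63]
  22. access 60: HIT. Cache (LRU->MRU): [80 33 55 63 60]
Total: 13 hits, 9 misses, 4 evictions

Answer: 80 33 55 63 60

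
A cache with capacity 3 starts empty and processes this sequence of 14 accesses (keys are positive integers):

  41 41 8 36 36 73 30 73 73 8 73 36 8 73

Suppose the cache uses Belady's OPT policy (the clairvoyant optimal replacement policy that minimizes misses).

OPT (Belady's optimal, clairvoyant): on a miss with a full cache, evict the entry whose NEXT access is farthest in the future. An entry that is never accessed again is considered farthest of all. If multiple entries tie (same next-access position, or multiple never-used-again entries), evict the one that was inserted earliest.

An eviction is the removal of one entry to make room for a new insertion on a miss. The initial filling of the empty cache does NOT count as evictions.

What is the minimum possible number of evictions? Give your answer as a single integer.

Answer: 3

Derivation:
OPT (Belady) simulation (capacity=3):
  1. access 41: MISS. Cache: [41]
  2. access 41: HIT. Next use of 41: never. Cache: [41]
  3. access 8: MISS. Cache: [41 8]
  4. access 36: MISS. Cache: [41 8 36]
  5. access 36: HIT. Next use of 36: step 12. Cache: [41 8 36]
  6. access 73: MISS, evict 41 (next use: never). Cache: [8 36 73]
  7. access 30: MISS, evict 36 (next use: step 12). Cache: [8 73 30]
  8. access 73: HIT. Next use of 73: step 9. Cache: [8 73 30]
  9. access 73: HIT. Next use of 73: step 11. Cache: [8 73 30]
  10. access 8: HIT. Next use of 8: step 13. Cache: [8 73 30]
  11. access 73: HIT. Next use of 73: step 14. Cache: [8 73 30]
  12. access 36: MISS, evict 30 (next use: never). Cache: [8 73 36]
  13. access 8: HIT. Next use of 8: never. Cache: [8 73 36]
  14. access 73: HIT. Next use of 73: never. Cache: [8 73 36]
Total: 8 hits, 6 misses, 3 evictions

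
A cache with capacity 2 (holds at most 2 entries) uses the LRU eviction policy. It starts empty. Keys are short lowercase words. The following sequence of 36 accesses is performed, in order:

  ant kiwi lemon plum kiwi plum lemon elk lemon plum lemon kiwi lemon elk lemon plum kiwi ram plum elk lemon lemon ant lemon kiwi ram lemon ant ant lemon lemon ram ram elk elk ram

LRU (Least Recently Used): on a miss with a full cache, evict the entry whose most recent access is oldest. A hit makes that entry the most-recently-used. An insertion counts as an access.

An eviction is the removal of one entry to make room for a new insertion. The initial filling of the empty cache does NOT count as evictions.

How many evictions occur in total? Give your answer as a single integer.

Answer: 21

Derivation:
LRU simulation (capacity=2):
  1. access ant: MISS. Cache (LRU->MRU): [ant]
  2. access kiwi: MISS. Cache (LRU->MRU): [ant kiwi]
  3. access lemon: MISS, evict ant. Cache (LRU->MRU): [kiwi lemon]
  4. access plum: MISS, evict kiwi. Cache (LRU->MRU): [lemon plum]
  5. access kiwi: MISS, evict lemon. Cache (LRU->MRU): [plum kiwi]
  6. access plum: HIT. Cache (LRU->MRU): [kiwi plum]
  7. access lemon: MISS, evict kiwi. Cache (LRU->MRU): [plum lemon]
  8. access elk: MISS, evict plum. Cache (LRU->MRU): [lemon elk]
  9. access lemon: HIT. Cache (LRU->MRU): [elk lemon]
  10. access plum: MISS, evict elk. Cache (LRU->MRU): [lemon plum]
  11. access lemon: HIT. Cache (LRU->MRU): [plum lemon]
  12. access kiwi: MISS, evict plum. Cache (LRU->MRU): [lemon kiwi]
  13. access lemon: HIT. Cache (LRU->MRU): [kiwi lemon]
  14. access elk: MISS, evict kiwi. Cache (LRU->MRU): [lemon elk]
  15. access lemon: HIT. Cache (LRU->MRU): [elk lemon]
  16. access plum: MISS, evict elk. Cache (LRU->MRU): [lemon plum]
  17. access kiwi: MISS, evict lemon. Cache (LRU->MRU): [plum kiwi]
  18. access ram: MISS, evict plum. Cache (LRU->MRU): [kiwi ram]
  19. access plum: MISS, evict kiwi. Cache (LRU->MRU): [ram plum]
  20. access elk: MISS, evict ram. Cache (LRU->MRU): [plum elk]
  21. access lemon: MISS, evict plum. Cache (LRU->MRU): [elk lemon]
  22. access lemon: HIT. Cache (LRU->MRU): [elk lemon]
  23. access ant: MISS, evict elk. Cache (LRU->MRU): [lemon ant]
  24. access lemon: HIT. Cache (LRU->MRU): [ant lemon]
  25. access kiwi: MISS, evict ant. Cache (LRU->MRU): [lemon kiwi]
  26. access ram: MISS, evict lemon. Cache (LRU->MRU): [kiwi ram]
  27. access lemon: MISS, evict kiwi. Cache (LRU->MRU): [ram lemon]
  28. access ant: MISS, evict ram. Cache (LRU->MRU): [lemon ant]
  29. access ant: HIT. Cache (LRU->MRU): [lemon ant]
  30. access lemon: HIT. Cache (LRU->MRU): [ant lemon]
  31. access lemon: HIT. Cache (LRU->MRU): [ant lemon]
  32. access ram: MISS, evict ant. Cache (LRU->MRU): [lemon ram]
  33. access ram: HIT. Cache (LRU->MRU): [lemon ram]
  34. access elk: MISS, evict lemon. Cache (LRU->MRU): [ram elk]
  35. access elk: HIT. Cache (LRU->MRU): [ram elk]
  36. access ram: HIT. Cache (LRU->MRU): [elk ram]
Total: 13 hits, 23 misses, 21 evictions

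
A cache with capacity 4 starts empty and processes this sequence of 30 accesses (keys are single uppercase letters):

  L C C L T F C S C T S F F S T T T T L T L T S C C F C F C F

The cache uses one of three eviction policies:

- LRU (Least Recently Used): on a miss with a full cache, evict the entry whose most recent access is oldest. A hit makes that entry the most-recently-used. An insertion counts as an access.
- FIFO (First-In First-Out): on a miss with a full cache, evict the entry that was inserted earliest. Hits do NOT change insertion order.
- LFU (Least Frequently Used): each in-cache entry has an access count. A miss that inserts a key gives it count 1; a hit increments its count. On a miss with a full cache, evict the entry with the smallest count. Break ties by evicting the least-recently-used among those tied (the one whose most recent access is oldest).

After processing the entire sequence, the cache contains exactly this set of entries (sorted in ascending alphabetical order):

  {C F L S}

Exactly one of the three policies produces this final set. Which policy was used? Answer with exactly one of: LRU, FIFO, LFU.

Simulating under each policy and comparing final sets:
  LRU: final set = {C F S T} -> differs
  FIFO: final set = {C F L S} -> MATCHES target
  LFU: final set = {C F S T} -> differs
Only FIFO produces the target set.

Answer: FIFO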